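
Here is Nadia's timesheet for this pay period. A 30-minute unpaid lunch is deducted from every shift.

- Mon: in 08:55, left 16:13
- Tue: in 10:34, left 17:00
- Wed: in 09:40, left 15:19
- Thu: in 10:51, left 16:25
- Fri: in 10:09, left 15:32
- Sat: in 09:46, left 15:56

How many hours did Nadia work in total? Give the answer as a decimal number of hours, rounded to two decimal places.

Mon: 08:55–16:13 = 7 h 18 min; less 30 min break → 6 h 48 min
Tue: 10:34–17:00 = 6 h 26 min; less 30 min break → 5 h 56 min
Wed: 09:40–15:19 = 5 h 39 min; less 30 min break → 5 h 9 min
Thu: 10:51–16:25 = 5 h 34 min; less 30 min break → 5 h 4 min
Fri: 10:09–15:32 = 5 h 23 min; less 30 min break → 4 h 53 min
Sat: 09:46–15:56 = 6 h 10 min; less 30 min break → 5 h 40 min
Total: 6 h 48 min + 5 h 56 min + 5 h 9 min + 5 h 4 min + 4 h 53 min + 5 h 40 min = 33 h 30 min.

33.50 hours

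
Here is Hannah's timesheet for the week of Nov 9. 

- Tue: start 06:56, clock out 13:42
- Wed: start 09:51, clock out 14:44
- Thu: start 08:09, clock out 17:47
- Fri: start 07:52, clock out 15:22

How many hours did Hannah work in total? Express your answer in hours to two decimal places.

28.78 hours

Tue: 06:56–13:42 = 6 h 46 min
Wed: 09:51–14:44 = 4 h 53 min
Thu: 08:09–17:47 = 9 h 38 min
Fri: 07:52–15:22 = 7 h 30 min
Total: 6 h 46 min + 4 h 53 min + 9 h 38 min + 7 h 30 min = 28 h 47 min.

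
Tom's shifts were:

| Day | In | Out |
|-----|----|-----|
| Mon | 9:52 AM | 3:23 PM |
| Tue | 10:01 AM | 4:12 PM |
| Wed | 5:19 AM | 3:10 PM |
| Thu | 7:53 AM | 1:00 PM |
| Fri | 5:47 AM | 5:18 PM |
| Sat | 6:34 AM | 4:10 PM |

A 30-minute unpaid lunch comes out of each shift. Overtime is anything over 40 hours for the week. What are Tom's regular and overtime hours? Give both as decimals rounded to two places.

Mon: 9:52 AM–3:23 PM = 5 h 31 min; less 30 min break → 5 h 1 min
Tue: 10:01 AM–4:12 PM = 6 h 11 min; less 30 min break → 5 h 41 min
Wed: 5:19 AM–3:10 PM = 9 h 51 min; less 30 min break → 9 h 21 min
Thu: 7:53 AM–1:00 PM = 5 h 7 min; less 30 min break → 4 h 37 min
Fri: 5:47 AM–5:18 PM = 11 h 31 min; less 30 min break → 11 h 1 min
Sat: 6:34 AM–4:10 PM = 9 h 36 min; less 30 min break → 9 h 6 min
Total worked: 44 h 47 min = 44.78 h.
Threshold 40 h → overtime 4 h 47 min, regular 40 h 0 min.

Regular 40.00 hours, overtime 4.78 hours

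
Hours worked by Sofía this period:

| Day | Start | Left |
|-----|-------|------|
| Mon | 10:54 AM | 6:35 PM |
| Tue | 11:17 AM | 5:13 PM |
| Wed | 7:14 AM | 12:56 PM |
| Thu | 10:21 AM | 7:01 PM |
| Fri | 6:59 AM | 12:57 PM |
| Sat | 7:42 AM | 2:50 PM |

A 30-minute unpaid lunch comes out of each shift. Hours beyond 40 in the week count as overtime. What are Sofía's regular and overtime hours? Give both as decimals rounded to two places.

Mon: 10:54 AM–6:35 PM = 7 h 41 min; less 30 min break → 7 h 11 min
Tue: 11:17 AM–5:13 PM = 5 h 56 min; less 30 min break → 5 h 26 min
Wed: 7:14 AM–12:56 PM = 5 h 42 min; less 30 min break → 5 h 12 min
Thu: 10:21 AM–7:01 PM = 8 h 40 min; less 30 min break → 8 h 10 min
Fri: 6:59 AM–12:57 PM = 5 h 58 min; less 30 min break → 5 h 28 min
Sat: 7:42 AM–2:50 PM = 7 h 8 min; less 30 min break → 6 h 38 min
Total worked: 38 h 5 min = 38.08 h.
Threshold 40 h → overtime 0 h 0 min, regular 38 h 5 min.

Regular 38.08 hours, overtime 0.00 hours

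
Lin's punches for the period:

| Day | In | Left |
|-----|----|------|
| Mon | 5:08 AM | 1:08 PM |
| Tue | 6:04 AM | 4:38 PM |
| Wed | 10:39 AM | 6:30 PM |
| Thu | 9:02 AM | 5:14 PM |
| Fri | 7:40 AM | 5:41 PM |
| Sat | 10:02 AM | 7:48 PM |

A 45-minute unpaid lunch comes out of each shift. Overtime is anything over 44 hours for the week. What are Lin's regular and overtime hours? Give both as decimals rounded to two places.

Regular 44.00 hours, overtime 5.90 hours

Mon: 5:08 AM–1:08 PM = 8 h 0 min; less 45 min break → 7 h 15 min
Tue: 6:04 AM–4:38 PM = 10 h 34 min; less 45 min break → 9 h 49 min
Wed: 10:39 AM–6:30 PM = 7 h 51 min; less 45 min break → 7 h 6 min
Thu: 9:02 AM–5:14 PM = 8 h 12 min; less 45 min break → 7 h 27 min
Fri: 7:40 AM–5:41 PM = 10 h 1 min; less 45 min break → 9 h 16 min
Sat: 10:02 AM–7:48 PM = 9 h 46 min; less 45 min break → 9 h 1 min
Total worked: 49 h 54 min = 49.90 h.
Threshold 44 h → overtime 5 h 54 min, regular 44 h 0 min.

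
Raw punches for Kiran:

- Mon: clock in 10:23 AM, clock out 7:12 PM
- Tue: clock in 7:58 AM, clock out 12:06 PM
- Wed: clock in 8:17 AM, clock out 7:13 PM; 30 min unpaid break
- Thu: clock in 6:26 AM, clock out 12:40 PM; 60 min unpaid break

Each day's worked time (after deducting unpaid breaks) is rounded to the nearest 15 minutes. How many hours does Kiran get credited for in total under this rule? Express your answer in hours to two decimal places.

28.75 hours

Mon: 10:23 AM–7:12 PM = 8 h 49 min → rounds to 8 h 45 min
Tue: 7:58 AM–12:06 PM = 4 h 8 min → rounds to 4 h 15 min
Wed: 8:17 AM–7:13 PM = 10 h 56 min − 30 min = 10 h 26 min → rounds to 10 h 30 min
Thu: 6:26 AM–12:40 PM = 6 h 14 min − 60 min = 5 h 14 min → rounds to 5 h 15 min
Total credited: 28 h 45 min.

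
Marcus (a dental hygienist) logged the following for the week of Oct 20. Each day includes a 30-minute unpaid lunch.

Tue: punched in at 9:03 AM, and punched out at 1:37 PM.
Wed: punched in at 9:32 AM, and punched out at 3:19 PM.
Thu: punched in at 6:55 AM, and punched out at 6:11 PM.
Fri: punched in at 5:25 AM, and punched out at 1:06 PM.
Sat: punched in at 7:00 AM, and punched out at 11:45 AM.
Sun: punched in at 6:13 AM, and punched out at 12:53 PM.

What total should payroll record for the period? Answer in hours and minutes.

37 h 43 min

Tue: 9:03 AM–1:37 PM = 4 h 34 min; less 30 min break → 4 h 4 min
Wed: 9:32 AM–3:19 PM = 5 h 47 min; less 30 min break → 5 h 17 min
Thu: 6:55 AM–6:11 PM = 11 h 16 min; less 30 min break → 10 h 46 min
Fri: 5:25 AM–1:06 PM = 7 h 41 min; less 30 min break → 7 h 11 min
Sat: 7:00 AM–11:45 AM = 4 h 45 min; less 30 min break → 4 h 15 min
Sun: 6:13 AM–12:53 PM = 6 h 40 min; less 30 min break → 6 h 10 min
Total: 4 h 4 min + 5 h 17 min + 10 h 46 min + 7 h 11 min + 4 h 15 min + 6 h 10 min = 37 h 43 min.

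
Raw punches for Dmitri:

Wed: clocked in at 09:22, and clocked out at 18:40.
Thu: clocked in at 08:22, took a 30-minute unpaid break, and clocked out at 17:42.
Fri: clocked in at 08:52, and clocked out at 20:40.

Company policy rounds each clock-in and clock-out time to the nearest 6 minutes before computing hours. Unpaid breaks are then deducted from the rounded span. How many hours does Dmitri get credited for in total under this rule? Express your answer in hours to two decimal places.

Wed: in 09:22→09:24, out 18:40→18:42; 9 h 18 min
Thu: in 08:22→08:24, out 17:42→17:42; 9 h 18 min − 30 min = 8 h 48 min
Fri: in 08:52→08:54, out 20:40→20:42; 11 h 48 min
Total credited: 29 h 54 min.

29.90 hours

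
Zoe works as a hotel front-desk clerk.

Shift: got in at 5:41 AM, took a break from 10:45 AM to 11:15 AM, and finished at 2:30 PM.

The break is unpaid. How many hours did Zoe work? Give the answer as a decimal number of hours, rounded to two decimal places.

8.32 hours

Shift: 5:41 AM–2:30 PM = 8 h 49 min; less 30 min break → 8 h 19 min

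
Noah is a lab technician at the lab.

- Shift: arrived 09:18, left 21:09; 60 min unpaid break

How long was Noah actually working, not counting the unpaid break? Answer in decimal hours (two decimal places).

10.85 hours

Shift: 09:18–21:09 = 11 h 51 min; less 60 min break → 10 h 51 min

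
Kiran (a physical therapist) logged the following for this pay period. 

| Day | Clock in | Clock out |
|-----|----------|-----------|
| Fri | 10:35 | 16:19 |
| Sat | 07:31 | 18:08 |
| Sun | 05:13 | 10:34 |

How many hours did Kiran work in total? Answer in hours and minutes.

Fri: 10:35–16:19 = 5 h 44 min
Sat: 07:31–18:08 = 10 h 37 min
Sun: 05:13–10:34 = 5 h 21 min
Total: 5 h 44 min + 10 h 37 min + 5 h 21 min = 21 h 42 min.

21 h 42 min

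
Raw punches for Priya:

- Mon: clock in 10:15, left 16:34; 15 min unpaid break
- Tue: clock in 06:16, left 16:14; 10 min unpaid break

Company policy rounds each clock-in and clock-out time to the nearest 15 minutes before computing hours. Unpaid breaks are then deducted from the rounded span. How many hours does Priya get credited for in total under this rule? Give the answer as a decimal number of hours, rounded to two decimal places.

Mon: in 10:15→10:15, out 16:34→16:30; 6 h 15 min − 15 min = 6 h 0 min
Tue: in 06:16→06:15, out 16:14→16:15; 10 h 0 min − 10 min = 9 h 50 min
Total credited: 15 h 50 min.

15.83 hours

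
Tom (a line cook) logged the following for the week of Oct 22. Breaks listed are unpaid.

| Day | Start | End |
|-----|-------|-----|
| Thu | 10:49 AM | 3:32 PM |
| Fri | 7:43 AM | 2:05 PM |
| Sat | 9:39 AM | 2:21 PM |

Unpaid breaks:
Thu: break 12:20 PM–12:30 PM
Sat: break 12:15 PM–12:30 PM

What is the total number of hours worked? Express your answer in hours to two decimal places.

Thu: 10:49 AM–3:32 PM = 4 h 43 min; less 10 min break → 4 h 33 min
Fri: 7:43 AM–2:05 PM = 6 h 22 min
Sat: 9:39 AM–2:21 PM = 4 h 42 min; less 15 min break → 4 h 27 min
Total: 4 h 33 min + 6 h 22 min + 4 h 27 min = 15 h 22 min.

15.37 hours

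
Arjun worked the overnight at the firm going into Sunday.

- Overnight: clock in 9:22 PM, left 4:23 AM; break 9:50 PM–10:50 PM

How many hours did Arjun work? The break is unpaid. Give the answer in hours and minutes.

Overnight: 9:22 PM → midnight = 2 h 38 min; midnight → 4:23 AM = 4 h 23 min; span 7 h 1 min; less 60 min break → 6 h 1 min

6 h 1 min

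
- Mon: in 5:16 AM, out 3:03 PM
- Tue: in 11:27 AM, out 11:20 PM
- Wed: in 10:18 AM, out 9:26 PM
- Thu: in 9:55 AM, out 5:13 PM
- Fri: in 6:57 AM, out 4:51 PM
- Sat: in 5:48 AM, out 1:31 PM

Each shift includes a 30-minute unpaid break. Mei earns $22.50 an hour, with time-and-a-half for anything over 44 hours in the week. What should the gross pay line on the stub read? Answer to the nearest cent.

Mon: 5:16 AM–3:03 PM = 9 h 47 min; less 30 min break → 9 h 17 min
Tue: 11:27 AM–11:20 PM = 11 h 53 min; less 30 min break → 11 h 23 min
Wed: 10:18 AM–9:26 PM = 11 h 8 min; less 30 min break → 10 h 38 min
Thu: 9:55 AM–5:13 PM = 7 h 18 min; less 30 min break → 6 h 48 min
Fri: 6:57 AM–4:51 PM = 9 h 54 min; less 30 min break → 9 h 24 min
Sat: 5:48 AM–1:31 PM = 7 h 43 min; less 30 min break → 7 h 13 min
Total worked: 54 h 43 min = 3283 min.
Regular 44 h 0 min = 2640 min at $22.50/h; overtime 10 h 43 min = 643 min at $33.75/h.
Pay = (2640 × $22.50 + 643 × $33.75) ÷ 60 = $1351.69.

$1351.69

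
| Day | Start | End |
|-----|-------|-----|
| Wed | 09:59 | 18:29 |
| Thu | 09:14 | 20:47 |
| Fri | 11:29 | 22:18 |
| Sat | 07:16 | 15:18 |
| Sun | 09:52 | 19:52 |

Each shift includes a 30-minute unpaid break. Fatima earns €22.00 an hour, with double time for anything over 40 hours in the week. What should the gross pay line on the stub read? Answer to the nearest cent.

€1161.60

Wed: 09:59–18:29 = 8 h 30 min; less 30 min break → 8 h 0 min
Thu: 09:14–20:47 = 11 h 33 min; less 30 min break → 11 h 3 min
Fri: 11:29–22:18 = 10 h 49 min; less 30 min break → 10 h 19 min
Sat: 07:16–15:18 = 8 h 2 min; less 30 min break → 7 h 32 min
Sun: 09:52–19:52 = 10 h 0 min; less 30 min break → 9 h 30 min
Total worked: 46 h 24 min = 2784 min.
Regular 40 h 0 min = 2400 min at €22.00/h; overtime 6 h 24 min = 384 min at €44.00/h.
Pay = (2400 × €22.00 + 384 × €44.00) ÷ 60 = €1161.60.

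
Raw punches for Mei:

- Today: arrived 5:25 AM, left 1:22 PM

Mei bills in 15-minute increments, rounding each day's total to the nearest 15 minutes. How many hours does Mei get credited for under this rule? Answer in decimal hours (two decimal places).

Today: 5:25 AM–1:22 PM = 7 h 57 min → rounds to 8 h 0 min

8.00 hours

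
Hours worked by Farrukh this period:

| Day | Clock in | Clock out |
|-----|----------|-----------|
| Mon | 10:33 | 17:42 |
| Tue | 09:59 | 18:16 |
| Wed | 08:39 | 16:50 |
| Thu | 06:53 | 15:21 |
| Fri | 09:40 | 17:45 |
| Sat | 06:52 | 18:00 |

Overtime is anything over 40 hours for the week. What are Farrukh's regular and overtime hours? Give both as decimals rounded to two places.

Regular 40.00 hours, overtime 11.30 hours

Mon: 10:33–17:42 = 7 h 9 min
Tue: 09:59–18:16 = 8 h 17 min
Wed: 08:39–16:50 = 8 h 11 min
Thu: 06:53–15:21 = 8 h 28 min
Fri: 09:40–17:45 = 8 h 5 min
Sat: 06:52–18:00 = 11 h 8 min
Total worked: 51 h 18 min = 51.30 h.
Threshold 40 h → overtime 11 h 18 min, regular 40 h 0 min.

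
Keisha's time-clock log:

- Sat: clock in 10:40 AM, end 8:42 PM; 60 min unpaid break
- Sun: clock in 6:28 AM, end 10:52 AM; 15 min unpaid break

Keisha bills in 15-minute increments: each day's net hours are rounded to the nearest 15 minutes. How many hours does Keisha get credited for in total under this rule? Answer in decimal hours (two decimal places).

Sat: 10:40 AM–8:42 PM = 10 h 2 min − 60 min = 9 h 2 min → rounds to 9 h 0 min
Sun: 6:28 AM–10:52 AM = 4 h 24 min − 15 min = 4 h 9 min → rounds to 4 h 15 min
Total credited: 13 h 15 min.

13.25 hours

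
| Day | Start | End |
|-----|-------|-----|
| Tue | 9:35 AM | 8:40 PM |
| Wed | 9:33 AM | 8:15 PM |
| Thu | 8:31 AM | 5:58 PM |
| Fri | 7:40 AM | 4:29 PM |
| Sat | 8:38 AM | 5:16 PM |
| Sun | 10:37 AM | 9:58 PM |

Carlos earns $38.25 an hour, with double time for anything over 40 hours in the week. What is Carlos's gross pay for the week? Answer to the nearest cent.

Tue: 9:35 AM–8:40 PM = 11 h 5 min
Wed: 9:33 AM–8:15 PM = 10 h 42 min
Thu: 8:31 AM–5:58 PM = 9 h 27 min
Fri: 7:40 AM–4:29 PM = 8 h 49 min
Sat: 8:38 AM–5:16 PM = 8 h 38 min
Sun: 10:37 AM–9:58 PM = 11 h 21 min
Total worked: 60 h 2 min = 3602 min.
Regular 40 h 0 min = 2400 min at $38.25/h; overtime 20 h 2 min = 1202 min at $76.50/h.
Pay = (2400 × $38.25 + 1202 × $76.50) ÷ 60 = $3062.55.

$3062.55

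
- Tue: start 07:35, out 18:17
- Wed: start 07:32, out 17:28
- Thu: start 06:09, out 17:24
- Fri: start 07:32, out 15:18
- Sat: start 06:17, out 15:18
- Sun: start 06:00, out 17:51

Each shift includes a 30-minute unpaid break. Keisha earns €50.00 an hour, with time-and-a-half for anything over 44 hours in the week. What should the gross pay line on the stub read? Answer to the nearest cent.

€3213.75

Tue: 07:35–18:17 = 10 h 42 min; less 30 min break → 10 h 12 min
Wed: 07:32–17:28 = 9 h 56 min; less 30 min break → 9 h 26 min
Thu: 06:09–17:24 = 11 h 15 min; less 30 min break → 10 h 45 min
Fri: 07:32–15:18 = 7 h 46 min; less 30 min break → 7 h 16 min
Sat: 06:17–15:18 = 9 h 1 min; less 30 min break → 8 h 31 min
Sun: 06:00–17:51 = 11 h 51 min; less 30 min break → 11 h 21 min
Total worked: 57 h 31 min = 3451 min.
Regular 44 h 0 min = 2640 min at €50.00/h; overtime 13 h 31 min = 811 min at €75.00/h.
Pay = (2640 × €50.00 + 811 × €75.00) ÷ 60 = €3213.75.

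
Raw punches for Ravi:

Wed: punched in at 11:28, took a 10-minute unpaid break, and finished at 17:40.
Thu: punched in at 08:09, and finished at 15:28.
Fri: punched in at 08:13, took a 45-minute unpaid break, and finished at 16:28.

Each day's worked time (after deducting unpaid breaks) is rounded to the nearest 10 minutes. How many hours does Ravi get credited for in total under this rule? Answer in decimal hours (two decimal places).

20.83 hours

Wed: 11:28–17:40 = 6 h 12 min − 10 min = 6 h 2 min → rounds to 6 h 0 min
Thu: 08:09–15:28 = 7 h 19 min → rounds to 7 h 20 min
Fri: 08:13–16:28 = 8 h 15 min − 45 min = 7 h 30 min → rounds to 7 h 30 min
Total credited: 20 h 50 min.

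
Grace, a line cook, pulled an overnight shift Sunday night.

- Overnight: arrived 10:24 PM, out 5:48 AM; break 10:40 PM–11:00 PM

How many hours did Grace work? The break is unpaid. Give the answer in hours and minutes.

7 h 4 min

Overnight: 10:24 PM → midnight = 1 h 36 min; midnight → 5:48 AM = 5 h 48 min; span 7 h 24 min; less 20 min break → 7 h 4 min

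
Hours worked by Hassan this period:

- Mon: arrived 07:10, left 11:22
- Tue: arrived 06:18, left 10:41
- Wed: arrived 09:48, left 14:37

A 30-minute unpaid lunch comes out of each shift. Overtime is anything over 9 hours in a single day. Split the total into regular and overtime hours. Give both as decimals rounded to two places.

Regular 11.90 hours, overtime 0.00 hours

Mon: 07:10–11:22 = 4 h 12 min; less 30 min break → 3 h 42 min
Tue: 06:18–10:41 = 4 h 23 min; less 30 min break → 3 h 53 min
Wed: 09:48–14:37 = 4 h 49 min; less 30 min break → 4 h 19 min
Mon reg 3 h 42 min / OT 0 h 0 min; Tue reg 3 h 53 min / OT 0 h 0 min; Wed reg 4 h 19 min / OT 0 h 0 min.
Totals: regular 11 h 54 min, overtime 0 h 0 min.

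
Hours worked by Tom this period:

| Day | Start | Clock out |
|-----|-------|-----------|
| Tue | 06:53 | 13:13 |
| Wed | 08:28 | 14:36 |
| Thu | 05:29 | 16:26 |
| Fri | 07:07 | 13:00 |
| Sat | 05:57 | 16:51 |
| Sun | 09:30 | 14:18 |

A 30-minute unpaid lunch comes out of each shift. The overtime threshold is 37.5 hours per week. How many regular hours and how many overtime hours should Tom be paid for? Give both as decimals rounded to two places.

Regular 37.50 hours, overtime 4.50 hours

Tue: 06:53–13:13 = 6 h 20 min; less 30 min break → 5 h 50 min
Wed: 08:28–14:36 = 6 h 8 min; less 30 min break → 5 h 38 min
Thu: 05:29–16:26 = 10 h 57 min; less 30 min break → 10 h 27 min
Fri: 07:07–13:00 = 5 h 53 min; less 30 min break → 5 h 23 min
Sat: 05:57–16:51 = 10 h 54 min; less 30 min break → 10 h 24 min
Sun: 09:30–14:18 = 4 h 48 min; less 30 min break → 4 h 18 min
Total worked: 42 h 0 min = 42.00 h.
Threshold 37.5 h → overtime 4 h 30 min, regular 37 h 30 min.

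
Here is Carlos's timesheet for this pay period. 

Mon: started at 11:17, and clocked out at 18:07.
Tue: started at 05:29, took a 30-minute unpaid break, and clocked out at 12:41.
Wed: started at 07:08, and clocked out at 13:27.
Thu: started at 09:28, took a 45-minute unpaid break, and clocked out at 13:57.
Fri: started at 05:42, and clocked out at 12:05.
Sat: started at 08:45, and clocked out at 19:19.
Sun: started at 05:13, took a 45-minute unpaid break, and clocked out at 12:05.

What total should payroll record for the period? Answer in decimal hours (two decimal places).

46.65 hours

Mon: 11:17–18:07 = 6 h 50 min
Tue: 05:29–12:41 = 7 h 12 min; less 30 min break → 6 h 42 min
Wed: 07:08–13:27 = 6 h 19 min
Thu: 09:28–13:57 = 4 h 29 min; less 45 min break → 3 h 44 min
Fri: 05:42–12:05 = 6 h 23 min
Sat: 08:45–19:19 = 10 h 34 min
Sun: 05:13–12:05 = 6 h 52 min; less 45 min break → 6 h 7 min
Total: 6 h 50 min + 6 h 42 min + 6 h 19 min + 3 h 44 min + 6 h 23 min + 10 h 34 min + 6 h 7 min = 46 h 39 min.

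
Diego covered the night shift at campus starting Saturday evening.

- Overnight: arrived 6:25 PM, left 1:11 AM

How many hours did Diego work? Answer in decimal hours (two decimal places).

Overnight: 6:25 PM → midnight = 5 h 35 min; midnight → 1:11 AM = 1 h 11 min; span 6 h 46 min

6.77 hours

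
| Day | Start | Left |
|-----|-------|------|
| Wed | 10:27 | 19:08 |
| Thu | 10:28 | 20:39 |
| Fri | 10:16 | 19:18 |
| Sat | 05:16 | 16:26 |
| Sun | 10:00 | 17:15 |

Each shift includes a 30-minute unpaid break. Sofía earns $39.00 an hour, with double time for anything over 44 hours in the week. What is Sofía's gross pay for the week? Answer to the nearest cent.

Wed: 10:27–19:08 = 8 h 41 min; less 30 min break → 8 h 11 min
Thu: 10:28–20:39 = 10 h 11 min; less 30 min break → 9 h 41 min
Fri: 10:16–19:18 = 9 h 2 min; less 30 min break → 8 h 32 min
Sat: 05:16–16:26 = 11 h 10 min; less 30 min break → 10 h 40 min
Sun: 10:00–17:15 = 7 h 15 min; less 30 min break → 6 h 45 min
Total worked: 43 h 49 min = 2629 min.
Regular 43 h 49 min = 2629 min at $39.00/h; overtime 0 h 0 min = 0 min at $78.00/h.
Pay = (2629 × $39.00 + 0 × $78.00) ÷ 60 = $1708.85.

$1708.85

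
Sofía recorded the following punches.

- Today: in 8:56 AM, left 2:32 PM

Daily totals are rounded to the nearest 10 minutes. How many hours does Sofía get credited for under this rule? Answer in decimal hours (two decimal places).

5.67 hours

Today: 8:56 AM–2:32 PM = 5 h 36 min → rounds to 5 h 40 min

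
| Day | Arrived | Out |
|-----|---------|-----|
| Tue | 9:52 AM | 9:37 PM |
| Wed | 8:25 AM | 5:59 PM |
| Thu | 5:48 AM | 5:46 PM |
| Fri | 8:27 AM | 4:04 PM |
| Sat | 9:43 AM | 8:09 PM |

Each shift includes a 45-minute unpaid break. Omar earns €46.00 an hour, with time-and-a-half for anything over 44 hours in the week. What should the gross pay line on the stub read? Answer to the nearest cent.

Tue: 9:52 AM–9:37 PM = 11 h 45 min; less 45 min break → 11 h 0 min
Wed: 8:25 AM–5:59 PM = 9 h 34 min; less 45 min break → 8 h 49 min
Thu: 5:48 AM–5:46 PM = 11 h 58 min; less 45 min break → 11 h 13 min
Fri: 8:27 AM–4:04 PM = 7 h 37 min; less 45 min break → 6 h 52 min
Sat: 9:43 AM–8:09 PM = 10 h 26 min; less 45 min break → 9 h 41 min
Total worked: 47 h 35 min = 2855 min.
Regular 44 h 0 min = 2640 min at €46.00/h; overtime 3 h 35 min = 215 min at €69.00/h.
Pay = (2640 × €46.00 + 215 × €69.00) ÷ 60 = €2271.25.

€2271.25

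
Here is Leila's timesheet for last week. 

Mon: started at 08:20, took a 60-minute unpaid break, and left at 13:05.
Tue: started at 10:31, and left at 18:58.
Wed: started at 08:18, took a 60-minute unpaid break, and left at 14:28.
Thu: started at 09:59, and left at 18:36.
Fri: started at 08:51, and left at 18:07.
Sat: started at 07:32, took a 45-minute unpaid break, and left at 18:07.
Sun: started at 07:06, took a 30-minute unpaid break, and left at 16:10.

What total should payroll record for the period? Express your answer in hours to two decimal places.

53.65 hours

Mon: 08:20–13:05 = 4 h 45 min; less 60 min break → 3 h 45 min
Tue: 10:31–18:58 = 8 h 27 min
Wed: 08:18–14:28 = 6 h 10 min; less 60 min break → 5 h 10 min
Thu: 09:59–18:36 = 8 h 37 min
Fri: 08:51–18:07 = 9 h 16 min
Sat: 07:32–18:07 = 10 h 35 min; less 45 min break → 9 h 50 min
Sun: 07:06–16:10 = 9 h 4 min; less 30 min break → 8 h 34 min
Total: 3 h 45 min + 8 h 27 min + 5 h 10 min + 8 h 37 min + 9 h 16 min + 9 h 50 min + 8 h 34 min = 53 h 39 min.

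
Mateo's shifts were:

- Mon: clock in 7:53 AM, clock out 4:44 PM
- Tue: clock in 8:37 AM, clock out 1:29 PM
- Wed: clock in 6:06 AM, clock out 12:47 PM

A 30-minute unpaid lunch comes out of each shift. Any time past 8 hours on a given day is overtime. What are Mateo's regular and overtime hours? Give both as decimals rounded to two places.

Mon: 7:53 AM–4:44 PM = 8 h 51 min; less 30 min break → 8 h 21 min
Tue: 8:37 AM–1:29 PM = 4 h 52 min; less 30 min break → 4 h 22 min
Wed: 6:06 AM–12:47 PM = 6 h 41 min; less 30 min break → 6 h 11 min
Mon reg 8 h 0 min / OT 0 h 21 min; Tue reg 4 h 22 min / OT 0 h 0 min; Wed reg 6 h 11 min / OT 0 h 0 min.
Totals: regular 18 h 33 min, overtime 0 h 21 min.

Regular 18.55 hours, overtime 0.35 hours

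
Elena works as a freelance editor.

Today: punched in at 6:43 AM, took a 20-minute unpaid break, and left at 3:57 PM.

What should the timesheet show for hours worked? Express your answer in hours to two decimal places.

8.90 hours

Today: 6:43 AM–3:57 PM = 9 h 14 min; less 20 min break → 8 h 54 min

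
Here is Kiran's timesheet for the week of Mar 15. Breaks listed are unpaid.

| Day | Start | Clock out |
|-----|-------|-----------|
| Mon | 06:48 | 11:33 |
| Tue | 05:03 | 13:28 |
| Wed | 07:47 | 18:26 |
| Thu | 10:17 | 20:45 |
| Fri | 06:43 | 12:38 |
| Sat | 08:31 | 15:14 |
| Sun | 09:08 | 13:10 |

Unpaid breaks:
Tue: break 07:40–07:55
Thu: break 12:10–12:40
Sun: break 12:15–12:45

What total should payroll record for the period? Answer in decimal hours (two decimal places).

49.70 hours

Mon: 06:48–11:33 = 4 h 45 min
Tue: 05:03–13:28 = 8 h 25 min; less 15 min break → 8 h 10 min
Wed: 07:47–18:26 = 10 h 39 min
Thu: 10:17–20:45 = 10 h 28 min; less 30 min break → 9 h 58 min
Fri: 06:43–12:38 = 5 h 55 min
Sat: 08:31–15:14 = 6 h 43 min
Sun: 09:08–13:10 = 4 h 2 min; less 30 min break → 3 h 32 min
Total: 4 h 45 min + 8 h 10 min + 10 h 39 min + 9 h 58 min + 5 h 55 min + 6 h 43 min + 3 h 32 min = 49 h 42 min.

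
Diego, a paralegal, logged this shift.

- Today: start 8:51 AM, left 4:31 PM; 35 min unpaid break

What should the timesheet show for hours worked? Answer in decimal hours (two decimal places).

7.08 hours

Today: 8:51 AM–4:31 PM = 7 h 40 min; less 35 min break → 7 h 5 min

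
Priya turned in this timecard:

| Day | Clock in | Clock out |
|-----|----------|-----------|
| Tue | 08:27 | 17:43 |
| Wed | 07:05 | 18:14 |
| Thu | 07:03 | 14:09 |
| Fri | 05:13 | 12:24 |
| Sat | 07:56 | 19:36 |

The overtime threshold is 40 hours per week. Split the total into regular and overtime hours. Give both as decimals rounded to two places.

Tue: 08:27–17:43 = 9 h 16 min
Wed: 07:05–18:14 = 11 h 9 min
Thu: 07:03–14:09 = 7 h 6 min
Fri: 05:13–12:24 = 7 h 11 min
Sat: 07:56–19:36 = 11 h 40 min
Total worked: 46 h 22 min = 46.37 h.
Threshold 40 h → overtime 6 h 22 min, regular 40 h 0 min.

Regular 40.00 hours, overtime 6.37 hours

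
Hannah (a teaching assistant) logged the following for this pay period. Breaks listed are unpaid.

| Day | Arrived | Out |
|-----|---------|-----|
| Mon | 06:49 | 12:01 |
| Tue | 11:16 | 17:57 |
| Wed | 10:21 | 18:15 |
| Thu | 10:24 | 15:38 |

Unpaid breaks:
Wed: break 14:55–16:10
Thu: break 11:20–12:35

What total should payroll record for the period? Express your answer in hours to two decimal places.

Mon: 06:49–12:01 = 5 h 12 min
Tue: 11:16–17:57 = 6 h 41 min
Wed: 10:21–18:15 = 7 h 54 min; less 75 min break → 6 h 39 min
Thu: 10:24–15:38 = 5 h 14 min; less 75 min break → 3 h 59 min
Total: 5 h 12 min + 6 h 41 min + 6 h 39 min + 3 h 59 min = 22 h 31 min.

22.52 hours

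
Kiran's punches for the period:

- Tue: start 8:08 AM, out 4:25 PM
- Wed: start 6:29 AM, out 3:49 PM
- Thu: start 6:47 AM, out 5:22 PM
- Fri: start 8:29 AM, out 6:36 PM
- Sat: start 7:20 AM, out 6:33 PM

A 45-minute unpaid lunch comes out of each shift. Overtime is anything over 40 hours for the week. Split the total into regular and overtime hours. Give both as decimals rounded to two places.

Regular 40.00 hours, overtime 5.78 hours

Tue: 8:08 AM–4:25 PM = 8 h 17 min; less 45 min break → 7 h 32 min
Wed: 6:29 AM–3:49 PM = 9 h 20 min; less 45 min break → 8 h 35 min
Thu: 6:47 AM–5:22 PM = 10 h 35 min; less 45 min break → 9 h 50 min
Fri: 8:29 AM–6:36 PM = 10 h 7 min; less 45 min break → 9 h 22 min
Sat: 7:20 AM–6:33 PM = 11 h 13 min; less 45 min break → 10 h 28 min
Total worked: 45 h 47 min = 45.78 h.
Threshold 40 h → overtime 5 h 47 min, regular 40 h 0 min.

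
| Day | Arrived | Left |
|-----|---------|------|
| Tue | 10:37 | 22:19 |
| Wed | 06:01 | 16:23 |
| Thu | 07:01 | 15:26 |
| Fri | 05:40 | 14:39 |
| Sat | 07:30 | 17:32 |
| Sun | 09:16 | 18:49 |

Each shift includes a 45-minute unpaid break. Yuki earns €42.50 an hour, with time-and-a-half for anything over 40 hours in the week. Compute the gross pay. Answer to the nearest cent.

Tue: 10:37–22:19 = 11 h 42 min; less 45 min break → 10 h 57 min
Wed: 06:01–16:23 = 10 h 22 min; less 45 min break → 9 h 37 min
Thu: 07:01–15:26 = 8 h 25 min; less 45 min break → 7 h 40 min
Fri: 05:40–14:39 = 8 h 59 min; less 45 min break → 8 h 14 min
Sat: 07:30–17:32 = 10 h 2 min; less 45 min break → 9 h 17 min
Sun: 09:16–18:49 = 9 h 33 min; less 45 min break → 8 h 48 min
Total worked: 54 h 33 min = 3273 min.
Regular 40 h 0 min = 2400 min at €42.50/h; overtime 14 h 33 min = 873 min at €63.75/h.
Pay = (2400 × €42.50 + 873 × €63.75) ÷ 60 = €2627.56.

€2627.56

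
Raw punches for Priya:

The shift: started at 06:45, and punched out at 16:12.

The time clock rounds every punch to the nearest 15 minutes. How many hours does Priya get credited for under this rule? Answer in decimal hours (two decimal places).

The shift: in 06:45→06:45, out 16:12→16:15; 9 h 30 min

9.50 hours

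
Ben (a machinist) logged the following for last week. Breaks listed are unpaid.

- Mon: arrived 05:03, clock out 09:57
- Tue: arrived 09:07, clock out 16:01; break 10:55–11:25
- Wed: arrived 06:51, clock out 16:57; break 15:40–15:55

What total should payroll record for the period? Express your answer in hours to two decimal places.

21.15 hours

Mon: 05:03–09:57 = 4 h 54 min
Tue: 09:07–16:01 = 6 h 54 min; less 30 min break → 6 h 24 min
Wed: 06:51–16:57 = 10 h 6 min; less 15 min break → 9 h 51 min
Total: 4 h 54 min + 6 h 24 min + 9 h 51 min = 21 h 9 min.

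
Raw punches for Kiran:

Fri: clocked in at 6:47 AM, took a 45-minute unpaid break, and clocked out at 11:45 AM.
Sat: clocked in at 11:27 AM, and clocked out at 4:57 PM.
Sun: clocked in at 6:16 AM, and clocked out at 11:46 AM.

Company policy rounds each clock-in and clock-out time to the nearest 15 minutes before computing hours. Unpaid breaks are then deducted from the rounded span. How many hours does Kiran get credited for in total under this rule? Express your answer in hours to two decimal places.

15.25 hours

Fri: in 6:47 AM→6:45 AM, out 11:45 AM→11:45 AM; 5 h 0 min − 45 min = 4 h 15 min
Sat: in 11:27 AM→11:30 AM, out 4:57 PM→5:00 PM; 5 h 30 min
Sun: in 6:16 AM→6:15 AM, out 11:46 AM→11:45 AM; 5 h 30 min
Total credited: 15 h 15 min.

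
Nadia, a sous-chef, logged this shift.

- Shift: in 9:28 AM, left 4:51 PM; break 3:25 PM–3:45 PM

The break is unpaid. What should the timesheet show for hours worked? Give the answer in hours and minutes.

Shift: 9:28 AM–4:51 PM = 7 h 23 min; less 20 min break → 7 h 3 min

7 h 3 min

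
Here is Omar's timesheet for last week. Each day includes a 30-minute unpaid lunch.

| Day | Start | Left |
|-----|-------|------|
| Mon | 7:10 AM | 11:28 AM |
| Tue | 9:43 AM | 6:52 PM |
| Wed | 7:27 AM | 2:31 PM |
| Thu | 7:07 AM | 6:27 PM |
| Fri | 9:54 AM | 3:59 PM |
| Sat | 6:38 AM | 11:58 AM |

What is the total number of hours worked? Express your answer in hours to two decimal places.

40.27 hours

Mon: 7:10 AM–11:28 AM = 4 h 18 min; less 30 min break → 3 h 48 min
Tue: 9:43 AM–6:52 PM = 9 h 9 min; less 30 min break → 8 h 39 min
Wed: 7:27 AM–2:31 PM = 7 h 4 min; less 30 min break → 6 h 34 min
Thu: 7:07 AM–6:27 PM = 11 h 20 min; less 30 min break → 10 h 50 min
Fri: 9:54 AM–3:59 PM = 6 h 5 min; less 30 min break → 5 h 35 min
Sat: 6:38 AM–11:58 AM = 5 h 20 min; less 30 min break → 4 h 50 min
Total: 3 h 48 min + 8 h 39 min + 6 h 34 min + 10 h 50 min + 5 h 35 min + 4 h 50 min = 40 h 16 min.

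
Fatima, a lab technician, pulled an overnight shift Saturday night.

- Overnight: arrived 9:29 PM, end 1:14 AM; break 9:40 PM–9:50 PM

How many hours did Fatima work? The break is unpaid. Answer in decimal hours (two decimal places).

3.58 hours

Overnight: 9:29 PM → midnight = 2 h 31 min; midnight → 1:14 AM = 1 h 14 min; span 3 h 45 min; less 10 min break → 3 h 35 min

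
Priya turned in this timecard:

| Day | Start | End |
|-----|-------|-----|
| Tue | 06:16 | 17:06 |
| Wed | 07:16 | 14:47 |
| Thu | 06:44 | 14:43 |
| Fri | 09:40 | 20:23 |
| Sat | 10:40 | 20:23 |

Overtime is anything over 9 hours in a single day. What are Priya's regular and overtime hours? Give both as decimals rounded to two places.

Tue: 06:16–17:06 = 10 h 50 min
Wed: 07:16–14:47 = 7 h 31 min
Thu: 06:44–14:43 = 7 h 59 min
Fri: 09:40–20:23 = 10 h 43 min
Sat: 10:40–20:23 = 9 h 43 min
Tue reg 9 h 0 min / OT 1 h 50 min; Wed reg 7 h 31 min / OT 0 h 0 min; Thu reg 7 h 59 min / OT 0 h 0 min; Fri reg 9 h 0 min / OT 1 h 43 min; Sat reg 9 h 0 min / OT 0 h 43 min.
Totals: regular 42 h 30 min, overtime 4 h 16 min.

Regular 42.50 hours, overtime 4.27 hours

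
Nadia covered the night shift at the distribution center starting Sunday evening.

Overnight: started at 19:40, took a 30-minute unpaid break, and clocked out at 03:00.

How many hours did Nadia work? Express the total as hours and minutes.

6 h 50 min

Overnight: 19:40 → midnight = 4 h 20 min; midnight → 03:00 = 3 h 0 min; span 7 h 20 min; less 30 min break → 6 h 50 min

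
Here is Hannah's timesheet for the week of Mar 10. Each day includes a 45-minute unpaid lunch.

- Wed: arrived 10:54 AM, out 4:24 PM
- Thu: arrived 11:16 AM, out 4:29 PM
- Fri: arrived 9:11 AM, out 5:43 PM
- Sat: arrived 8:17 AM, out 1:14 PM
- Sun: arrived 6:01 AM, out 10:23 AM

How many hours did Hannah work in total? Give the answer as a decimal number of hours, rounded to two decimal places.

Wed: 10:54 AM–4:24 PM = 5 h 30 min; less 45 min break → 4 h 45 min
Thu: 11:16 AM–4:29 PM = 5 h 13 min; less 45 min break → 4 h 28 min
Fri: 9:11 AM–5:43 PM = 8 h 32 min; less 45 min break → 7 h 47 min
Sat: 8:17 AM–1:14 PM = 4 h 57 min; less 45 min break → 4 h 12 min
Sun: 6:01 AM–10:23 AM = 4 h 22 min; less 45 min break → 3 h 37 min
Total: 4 h 45 min + 4 h 28 min + 7 h 47 min + 4 h 12 min + 3 h 37 min = 24 h 49 min.

24.82 hours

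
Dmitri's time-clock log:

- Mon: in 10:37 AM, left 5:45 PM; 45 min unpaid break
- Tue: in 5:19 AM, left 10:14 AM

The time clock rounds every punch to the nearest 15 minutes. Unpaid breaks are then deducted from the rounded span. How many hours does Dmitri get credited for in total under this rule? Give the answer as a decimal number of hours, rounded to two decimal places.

11.50 hours

Mon: in 10:37 AM→10:30 AM, out 5:45 PM→5:45 PM; 7 h 15 min − 45 min = 6 h 30 min
Tue: in 5:19 AM→5:15 AM, out 10:14 AM→10:15 AM; 5 h 0 min
Total credited: 11 h 30 min.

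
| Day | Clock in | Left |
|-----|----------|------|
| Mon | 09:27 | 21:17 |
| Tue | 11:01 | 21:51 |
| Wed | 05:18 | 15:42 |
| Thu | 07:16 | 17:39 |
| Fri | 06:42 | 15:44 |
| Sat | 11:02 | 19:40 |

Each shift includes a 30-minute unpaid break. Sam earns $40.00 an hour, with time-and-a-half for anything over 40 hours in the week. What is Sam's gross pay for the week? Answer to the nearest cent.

Mon: 09:27–21:17 = 11 h 50 min; less 30 min break → 11 h 20 min
Tue: 11:01–21:51 = 10 h 50 min; less 30 min break → 10 h 20 min
Wed: 05:18–15:42 = 10 h 24 min; less 30 min break → 9 h 54 min
Thu: 07:16–17:39 = 10 h 23 min; less 30 min break → 9 h 53 min
Fri: 06:42–15:44 = 9 h 2 min; less 30 min break → 8 h 32 min
Sat: 11:02–19:40 = 8 h 38 min; less 30 min break → 8 h 8 min
Total worked: 58 h 7 min = 3487 min.
Regular 40 h 0 min = 2400 min at $40.00/h; overtime 18 h 7 min = 1087 min at $60.00/h.
Pay = (2400 × $40.00 + 1087 × $60.00) ÷ 60 = $2687.00.

$2687.00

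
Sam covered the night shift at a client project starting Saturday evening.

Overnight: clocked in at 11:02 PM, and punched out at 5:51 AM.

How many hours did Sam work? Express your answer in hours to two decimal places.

6.82 hours

Overnight: 11:02 PM → midnight = 0 h 58 min; midnight → 5:51 AM = 5 h 51 min; span 6 h 49 min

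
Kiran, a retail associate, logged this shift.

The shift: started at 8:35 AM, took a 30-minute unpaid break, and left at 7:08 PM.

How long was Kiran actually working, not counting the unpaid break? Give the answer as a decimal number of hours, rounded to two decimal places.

The shift: 8:35 AM–7:08 PM = 10 h 33 min; less 30 min break → 10 h 3 min

10.05 hours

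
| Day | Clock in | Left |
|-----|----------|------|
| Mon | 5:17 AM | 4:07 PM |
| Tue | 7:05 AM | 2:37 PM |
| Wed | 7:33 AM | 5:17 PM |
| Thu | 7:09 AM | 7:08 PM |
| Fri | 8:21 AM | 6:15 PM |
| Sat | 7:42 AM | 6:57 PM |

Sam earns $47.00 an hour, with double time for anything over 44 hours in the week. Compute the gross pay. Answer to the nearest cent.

$3687.93

Mon: 5:17 AM–4:07 PM = 10 h 50 min
Tue: 7:05 AM–2:37 PM = 7 h 32 min
Wed: 7:33 AM–5:17 PM = 9 h 44 min
Thu: 7:09 AM–7:08 PM = 11 h 59 min
Fri: 8:21 AM–6:15 PM = 9 h 54 min
Sat: 7:42 AM–6:57 PM = 11 h 15 min
Total worked: 61 h 14 min = 3674 min.
Regular 44 h 0 min = 2640 min at $47.00/h; overtime 17 h 14 min = 1034 min at $94.00/h.
Pay = (2640 × $47.00 + 1034 × $94.00) ÷ 60 = $3687.93.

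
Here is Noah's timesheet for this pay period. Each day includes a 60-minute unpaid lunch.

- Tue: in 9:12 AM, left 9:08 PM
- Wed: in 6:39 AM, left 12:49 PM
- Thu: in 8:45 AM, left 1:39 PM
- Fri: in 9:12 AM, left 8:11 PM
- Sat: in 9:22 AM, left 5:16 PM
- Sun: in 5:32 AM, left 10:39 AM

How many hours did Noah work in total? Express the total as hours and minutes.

Tue: 9:12 AM–9:08 PM = 11 h 56 min; less 60 min break → 10 h 56 min
Wed: 6:39 AM–12:49 PM = 6 h 10 min; less 60 min break → 5 h 10 min
Thu: 8:45 AM–1:39 PM = 4 h 54 min; less 60 min break → 3 h 54 min
Fri: 9:12 AM–8:11 PM = 10 h 59 min; less 60 min break → 9 h 59 min
Sat: 9:22 AM–5:16 PM = 7 h 54 min; less 60 min break → 6 h 54 min
Sun: 5:32 AM–10:39 AM = 5 h 7 min; less 60 min break → 4 h 7 min
Total: 10 h 56 min + 5 h 10 min + 3 h 54 min + 9 h 59 min + 6 h 54 min + 4 h 7 min = 41 h 0 min.

41 h 0 min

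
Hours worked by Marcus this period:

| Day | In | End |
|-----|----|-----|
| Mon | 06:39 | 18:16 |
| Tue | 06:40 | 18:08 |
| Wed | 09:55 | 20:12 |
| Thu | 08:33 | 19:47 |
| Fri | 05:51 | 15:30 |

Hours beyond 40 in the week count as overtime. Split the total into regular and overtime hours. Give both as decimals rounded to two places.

Mon: 06:39–18:16 = 11 h 37 min
Tue: 06:40–18:08 = 11 h 28 min
Wed: 09:55–20:12 = 10 h 17 min
Thu: 08:33–19:47 = 11 h 14 min
Fri: 05:51–15:30 = 9 h 39 min
Total worked: 54 h 15 min = 54.25 h.
Threshold 40 h → overtime 14 h 15 min, regular 40 h 0 min.

Regular 40.00 hours, overtime 14.25 hours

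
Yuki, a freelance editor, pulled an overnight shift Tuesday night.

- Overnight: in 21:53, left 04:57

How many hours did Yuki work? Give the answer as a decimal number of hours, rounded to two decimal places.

Overnight: 21:53 → midnight = 2 h 7 min; midnight → 04:57 = 4 h 57 min; span 7 h 4 min

7.07 hours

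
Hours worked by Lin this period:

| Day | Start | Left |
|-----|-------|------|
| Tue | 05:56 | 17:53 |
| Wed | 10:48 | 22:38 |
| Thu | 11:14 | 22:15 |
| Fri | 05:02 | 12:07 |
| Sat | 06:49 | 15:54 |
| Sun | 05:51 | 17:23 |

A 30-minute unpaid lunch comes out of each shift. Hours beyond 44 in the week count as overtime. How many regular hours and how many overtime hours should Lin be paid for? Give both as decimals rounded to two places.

Regular 44.00 hours, overtime 15.50 hours

Tue: 05:56–17:53 = 11 h 57 min; less 30 min break → 11 h 27 min
Wed: 10:48–22:38 = 11 h 50 min; less 30 min break → 11 h 20 min
Thu: 11:14–22:15 = 11 h 1 min; less 30 min break → 10 h 31 min
Fri: 05:02–12:07 = 7 h 5 min; less 30 min break → 6 h 35 min
Sat: 06:49–15:54 = 9 h 5 min; less 30 min break → 8 h 35 min
Sun: 05:51–17:23 = 11 h 32 min; less 30 min break → 11 h 2 min
Total worked: 59 h 30 min = 59.50 h.
Threshold 44 h → overtime 15 h 30 min, regular 44 h 0 min.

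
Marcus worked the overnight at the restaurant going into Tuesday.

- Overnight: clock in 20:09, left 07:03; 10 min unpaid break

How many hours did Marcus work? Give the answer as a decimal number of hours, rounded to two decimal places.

10.73 hours

Overnight: 20:09 → midnight = 3 h 51 min; midnight → 07:03 = 7 h 3 min; span 10 h 54 min; less 10 min break → 10 h 44 min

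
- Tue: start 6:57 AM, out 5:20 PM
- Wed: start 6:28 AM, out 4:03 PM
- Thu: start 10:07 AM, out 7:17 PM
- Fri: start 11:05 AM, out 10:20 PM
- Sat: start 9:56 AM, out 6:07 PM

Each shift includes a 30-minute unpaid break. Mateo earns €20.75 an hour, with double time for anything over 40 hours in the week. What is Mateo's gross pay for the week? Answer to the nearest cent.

€1081.77

Tue: 6:57 AM–5:20 PM = 10 h 23 min; less 30 min break → 9 h 53 min
Wed: 6:28 AM–4:03 PM = 9 h 35 min; less 30 min break → 9 h 5 min
Thu: 10:07 AM–7:17 PM = 9 h 10 min; less 30 min break → 8 h 40 min
Fri: 11:05 AM–10:20 PM = 11 h 15 min; less 30 min break → 10 h 45 min
Sat: 9:56 AM–6:07 PM = 8 h 11 min; less 30 min break → 7 h 41 min
Total worked: 46 h 4 min = 2764 min.
Regular 40 h 0 min = 2400 min at €20.75/h; overtime 6 h 4 min = 364 min at €41.50/h.
Pay = (2400 × €20.75 + 364 × €41.50) ÷ 60 = €1081.77.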